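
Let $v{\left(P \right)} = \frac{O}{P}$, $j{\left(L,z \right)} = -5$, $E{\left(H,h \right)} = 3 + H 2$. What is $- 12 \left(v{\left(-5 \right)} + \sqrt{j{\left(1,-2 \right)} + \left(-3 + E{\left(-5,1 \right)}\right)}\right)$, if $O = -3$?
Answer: $- \frac{36}{5} - 12 i \sqrt{15} \approx -7.2 - 46.476 i$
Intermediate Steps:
$E{\left(H,h \right)} = 3 + 2 H$
$v{\left(P \right)} = - \frac{3}{P}$
$- 12 \left(v{\left(-5 \right)} + \sqrt{j{\left(1,-2 \right)} + \left(-3 + E{\left(-5,1 \right)}\right)}\right) = - 12 \left(- \frac{3}{-5} + \sqrt{-5 + \left(-3 + \left(3 + 2 \left(-5\right)\right)\right)}\right) = - 12 \left(\left(-3\right) \left(- \frac{1}{5}\right) + \sqrt{-5 + \left(-3 + \left(3 - 10\right)\right)}\right) = - 12 \left(\frac{3}{5} + \sqrt{-5 - 10}\right) = - 12 \left(\frac{3}{5} + \sqrt{-15}\right) = - 12 \left(\frac{3}{5} + i \sqrt{15}\right) = - \frac{36}{5} - 12 i \sqrt{15}$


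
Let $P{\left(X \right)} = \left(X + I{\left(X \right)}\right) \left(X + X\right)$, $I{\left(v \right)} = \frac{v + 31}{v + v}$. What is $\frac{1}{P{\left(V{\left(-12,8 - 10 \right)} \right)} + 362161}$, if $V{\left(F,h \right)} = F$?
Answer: $\frac{1}{362468} \approx 2.7589 \cdot 10^{-6}$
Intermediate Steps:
$I{\left(v \right)} = \frac{31 + v}{2 v}$
$P{\left(X \right)} = 2 X \left(X + \frac{31 + X}{2 X}\right)$ ($P{\left(X \right)} = \left(X + \frac{31 + X}{2 X}\right) \left(X + X\right) = \left(X + \frac{31 + X}{2 X}\right) 2 X = 2 X \left(X + \frac{31 + X}{2 X}\right)$)
$\frac{1}{P{\left(V{\left(-12,8 - 10 \right)} \right)} + 362161} = \frac{1}{\left(31 - 12 + 2 \left(-12\right)^{2}\right) + 362161} = \frac{1}{\left(31 - 12 + 2 \cdot 144\right) + 362161} = \frac{1}{\left(31 - 12 + 288\right) + 362161} = \frac{1}{307 + 362161} = \frac{1}{362468}$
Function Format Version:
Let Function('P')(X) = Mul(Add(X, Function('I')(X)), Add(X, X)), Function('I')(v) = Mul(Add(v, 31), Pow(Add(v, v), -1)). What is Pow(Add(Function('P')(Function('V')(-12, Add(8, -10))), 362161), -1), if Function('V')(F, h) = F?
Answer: Rational(1, 362468) ≈ 2.7589e-6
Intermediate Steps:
Function('I')(v) = Mul(Rational(1, 2), Pow(v, -1), Add(31, v)) (Function('I')(v) = Mul(Add(31, v), Pow(Mul(2, v), -1)) = Mul(Add(31, v), Mul(Rational(1, 2), Pow(v, -1))) = Mul(Rational(1, 2), Pow(v, -1), Add(31, v)))
Function('P')(X) = Mul(2, X, Add(X, Mul(Rational(1, 2), Pow(X, -1), Add(31, X)))) (Function('P')(X) = Mul(Add(X, Mul(Rational(1, 2), Pow(X, -1), Add(31, X))), Add(X, X)) = Mul(Add(X, Mul(Rational(1, 2), Pow(X, -1), Add(31, X))), Mul(2, X)) = Mul(2, X, Add(X, Mul(Rational(1, 2), Pow(X, -1), Add(31, X)))))
Pow(Add(Function('P')(Function('V')(-12, Add(8, -10))), 362161), -1) = Pow(Add(Add(31, -12, Mul(2, Pow(-12, 2))), 362161), -1) = Pow(Add(Add(31, -12, Mul(2, 144)), 362161), -1) = Pow(Add(Add(31, -12, 288), 362161), -1) = Pow(Add(307, 362161), -1) = Pow(362468, -1) = Rational(1, 362468)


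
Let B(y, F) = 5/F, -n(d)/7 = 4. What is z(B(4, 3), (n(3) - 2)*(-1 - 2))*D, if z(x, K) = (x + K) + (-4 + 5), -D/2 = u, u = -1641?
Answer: 304132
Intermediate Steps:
n(d) = -28 (n(d) = -7*4 = -28)
D = 3282 (D = -2*(-1641) = 3282)
z(x, K) = 1 + K + x (z(x, K) = (K + x) + 1 = 1 + K + x)
z(B(4, 3), (n(3) - 2)*(-1 - 2))*D = (1 + (-28 - 2)*(-1 - 2) + 5/3)*3282 = (1 - 30*(-3) + 5*(1/3))*3282 = (1 + 90 + 5/3)*3282 = (278/3)*3282 = 304132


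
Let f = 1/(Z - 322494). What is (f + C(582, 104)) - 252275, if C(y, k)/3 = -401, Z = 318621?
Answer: -981720295/3873 ≈ -2.5348e+5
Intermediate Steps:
C(y, k) = -1203 (C(y, k) = 3*(-401) = -1203)
f = -1/3873 (f = 1/(318621 - 322494) = 1/(-3873) = -1/3873 ≈ -0.00025820)
(f + C(582, 104)) - 252275 = (-1/3873 - 1203) - 252275 = -4659220/3873 - 252275 = -981720295/3873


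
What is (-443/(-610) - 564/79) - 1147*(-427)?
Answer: 23601659067/48190 ≈ 4.8976e+5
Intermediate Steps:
(-443/(-610) - 564/79) - 1147*(-427) = (-443*(-1/610) - 564*1/79) + 489769 = (443/610 - 564/79) + 489769 = -309043/48190 + 489769 = 23601659067/48190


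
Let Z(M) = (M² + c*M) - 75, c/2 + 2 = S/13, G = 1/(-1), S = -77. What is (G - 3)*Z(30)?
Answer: -18180/13 ≈ -1398.5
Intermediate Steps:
G = -1
c = -206/13 (c = -4 + 2*(-77/13) = -4 - 154/13 = -206/13 ≈ -15.846)
Z(M) = -75 + M² - 206*M/13 (Z(M) = (M² - 206*M/13) - 75 = -75 + M² - 206*M/13)
(G - 3)*Z(30) = (-1 - 3)*(-75 + 30² - 206/13*30) = -4*(-75 + 900 - 6180/13) = -4*4545/13 = -18180/13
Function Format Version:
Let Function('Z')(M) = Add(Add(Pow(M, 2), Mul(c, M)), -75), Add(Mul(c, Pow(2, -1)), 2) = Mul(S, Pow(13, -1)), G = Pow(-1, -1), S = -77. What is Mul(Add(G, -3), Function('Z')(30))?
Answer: Rational(-18180, 13) ≈ -1398.5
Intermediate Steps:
G = -1
c = Rational(-206, 13) (c = Add(-4, Mul(2, Mul(-77, Pow(13, -1)))) = Add(-4, Mul(2, Mul(-77, Rational(1, 13)))) = Add(-4, Mul(2, Rational(-77, 13))) = Add(-4, Rational(-154, 13)) = Rational(-206, 13) ≈ -15.846)
Function('Z')(M) = Add(-75, Pow(M, 2), Mul(Rational(-206, 13), M)) (Function('Z')(M) = Add(Add(Pow(M, 2), Mul(Rational(-206, 13), M)), -75) = Add(-75, Pow(M, 2), Mul(Rational(-206, 13), M)))
Mul(Add(G, -3), Function('Z')(30)) = Mul(Add(-1, -3), Add(-75, Pow(30, 2), Mul(Rational(-206, 13), 30))) = Mul(-4, Add(-75, 900, Rational(-6180, 13))) = Mul(-4, Rational(4545, 13)) = Rational(-18180, 13)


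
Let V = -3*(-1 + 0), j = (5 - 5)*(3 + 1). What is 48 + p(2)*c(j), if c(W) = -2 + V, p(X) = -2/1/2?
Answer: 47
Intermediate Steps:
j = 0 (j = 0*4 = 0)
V = 3 (V = -3*(-1) = 3)
p(X) = -1 (p(X) = -2*1*(1/2) = -2*1/2 = -1)
c(W) = 1 (c(W) = -2 + 3 = 1)
48 + p(2)*c(j) = 48 - 1*1 = 48 - 1 = 47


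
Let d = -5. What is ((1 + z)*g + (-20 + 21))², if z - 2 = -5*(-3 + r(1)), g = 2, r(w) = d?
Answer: 7569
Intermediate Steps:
r(w) = -5
z = 42 (z = 2 - 5*(-3 - 5) = 2 - 5*(-8) = 2 + 40 = 42)
((1 + z)*g + (-20 + 21))² = ((1 + 42)*2 + (-20 + 21))² = (43*2 + 1)² = (86 + 1)² = 87² = 7569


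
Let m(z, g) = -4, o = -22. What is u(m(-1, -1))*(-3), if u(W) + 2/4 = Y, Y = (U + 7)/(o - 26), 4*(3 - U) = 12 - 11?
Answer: 135/64 ≈ 2.1094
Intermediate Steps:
U = 11/4 (U = 3 - (12 - 11)/4 = 3 - 1/4*1 = 3 - 1/4 = 11/4 ≈ 2.7500)
Y = -13/64 (Y = (11/4 + 7)/(-22 - 26) = (39/4)/(-48) = (39/4)*(-1/48) = -13/64 ≈ -0.20313)
u(W) = -45/64 (u(W) = -1/2 - 13/64 = -45/64)
u(m(-1, -1))*(-3) = -45/64*(-3) = 135/64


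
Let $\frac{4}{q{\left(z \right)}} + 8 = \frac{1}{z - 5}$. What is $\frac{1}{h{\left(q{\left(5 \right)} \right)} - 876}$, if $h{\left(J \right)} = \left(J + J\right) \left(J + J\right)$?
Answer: $- \frac{1}{876} \approx -0.0011416$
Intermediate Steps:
$q{\left(z \right)} = \frac{4}{-8 + \frac{1}{-5 + z}}$ ($q{\left(z \right)} = \frac{4}{-8 + \frac{1}{z - 5}} = \frac{4}{-8 + \frac{1}{-5 + z}}$)
$h{\left(J \right)} = 4 J^{2}$ ($h{\left(J \right)} = 2 J 2 J = 4 J^{2}$)
$\frac{1}{h{\left(q{\left(5 \right)} \right)} - 876} = \frac{1}{4 \left(\frac{4 \left(5 - 5\right)}{-41 + 8 \cdot 5}\right)^{2} - 876} = \frac{1}{4 \left(\frac{4 \left(5 - 5\right)}{-41 + 40}\right)^{2} - 876} = \frac{1}{4 \left(4 \frac{1}{-1} \cdot 0\right)^{2} - 876} = \frac{1}{4 \left(4 \left(-1\right) 0\right)^{2} - 876} = \frac{1}{4 \cdot 0^{2} - 876} = \frac{1}{4 \cdot 0 - 876} = \frac{1}{0 - 876} = \frac{1}{-876} = - \frac{1}{876}$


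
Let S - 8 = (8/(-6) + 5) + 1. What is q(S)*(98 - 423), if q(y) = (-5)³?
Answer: 40625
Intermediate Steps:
S = 38/3 (S = 8 + ((8/(-6) + 5) + 1) = 8 + ((8*(-⅙) + 5) + 1) = 8 + ((-4/3 + 5) + 1) = 8 + (11/3 + 1) = 8 + 14/3 = 38/3 ≈ 12.667)
q(y) = -125
q(S)*(98 - 423) = -125*(98 - 423) = -125*(-325) = 40625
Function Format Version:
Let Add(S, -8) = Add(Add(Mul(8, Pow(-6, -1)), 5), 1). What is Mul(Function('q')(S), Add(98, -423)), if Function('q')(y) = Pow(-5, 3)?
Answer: 40625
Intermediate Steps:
S = Rational(38, 3) (S = Add(8, Add(Add(Mul(8, Pow(-6, -1)), 5), 1)) = Add(8, Add(Add(Mul(8, Rational(-1, 6)), 5), 1)) = Add(8, Add(Add(Rational(-4, 3), 5), 1)) = Add(8, Add(Rational(11, 3), 1)) = Add(8, Rational(14, 3)) = Rational(38, 3) ≈ 12.667)
Function('q')(y) = -125
Mul(Function('q')(S), Add(98, -423)) = Mul(-125, Add(98, -423)) = Mul(-125, -325) = 40625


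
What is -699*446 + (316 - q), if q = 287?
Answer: -311725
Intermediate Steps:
-699*446 + (316 - q) = -699*446 + (316 - 1*287) = -311754 + (316 - 287) = -311754 + 29 = -311725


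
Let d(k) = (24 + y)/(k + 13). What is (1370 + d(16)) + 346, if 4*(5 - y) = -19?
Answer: 199191/116 ≈ 1717.2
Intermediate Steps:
y = 39/4 (y = 5 - 1/4*(-19) = 5 + 19/4 = 39/4 ≈ 9.7500)
d(k) = 135/(4*(13 + k)) (d(k) = (24 + 39/4)/(k + 13) = 135/(4*(13 + k)))
(1370 + d(16)) + 346 = (1370 + 135/(4*(13 + 16))) + 346 = (1370 + (135/4)/29) + 346 = (1370 + (135/4)*(1/29)) + 346 = (1370 + 135/116) + 346 = 159055/116 + 346 = 199191/116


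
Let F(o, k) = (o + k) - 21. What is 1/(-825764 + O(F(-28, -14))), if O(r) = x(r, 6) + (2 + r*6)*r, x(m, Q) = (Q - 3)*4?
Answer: -1/802064 ≈ -1.2468e-6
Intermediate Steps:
x(m, Q) = -12 + 4*Q (x(m, Q) = (-3 + Q)*4 = -12 + 4*Q)
F(o, k) = -21 + k + o (F(o, k) = (k + o) - 21 = -21 + k + o)
O(r) = 12 + r*(2 + 6*r) (O(r) = (-12 + 4*6) + (2 + r*6)*r = (-12 + 24) + (2 + 6*r)*r = 12 + r*(2 + 6*r))
1/(-825764 + O(F(-28, -14))) = 1/(-825764 + (12 + 2*(-21 - 14 - 28) + 6*(-21 - 14 - 28)²)) = 1/(-825764 + (12 + 2*(-63) + 6*(-63)²)) = 1/(-825764 + (12 - 126 + 6*3969)) = 1/(-825764 + (12 - 126 + 23814)) = 1/(-825764 + 23700) = 1/(-802064) = -1/802064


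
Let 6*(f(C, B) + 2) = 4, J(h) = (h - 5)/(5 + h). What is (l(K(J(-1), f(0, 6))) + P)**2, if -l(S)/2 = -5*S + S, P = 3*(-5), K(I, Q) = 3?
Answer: 81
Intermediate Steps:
J(h) = (-5 + h)/(5 + h)
f(C, B) = -4/3 (f(C, B) = -2 + (1/6)*4 = -2 + 2/3 = -4/3)
P = -15
l(S) = 8*S (l(S) = -2*(-5*S + S) = -(-8)*S = 8*S)
(l(K(J(-1), f(0, 6))) + P)**2 = (8*3 - 15)**2 = (24 - 15)**2 = 9**2 = 81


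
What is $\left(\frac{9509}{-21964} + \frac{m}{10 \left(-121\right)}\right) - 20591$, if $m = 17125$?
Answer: $- \frac{54762311543}{2657644} \approx -20606.0$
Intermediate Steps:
$\left(\frac{9509}{-21964} + \frac{m}{10 \left(-121\right)}\right) - 20591 = \left(\frac{9509}{-21964} + \frac{17125}{10 \left(-121\right)}\right) - 20591 = \left(9509 \left(- \frac{1}{21964}\right) + \frac{17125}{-1210}\right) - 20591 = \left(- \frac{9509}{21964} + 17125 \left(- \frac{1}{1210}\right)\right) - 20591 = \left(- \frac{9509}{21964} - \frac{3425}{242}\right) - 20591 = - \frac{38763939}{2657644} - 20591 = - \frac{54762311543}{2657644}$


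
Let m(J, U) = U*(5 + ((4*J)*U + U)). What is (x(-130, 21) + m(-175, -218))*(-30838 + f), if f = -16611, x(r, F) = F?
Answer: 1576272149905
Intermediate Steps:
m(J, U) = U*(5 + U + 4*J*U) (m(J, U) = U*(5 + (4*J*U + U)) = U*(5 + (U + 4*J*U)) = U*(5 + U + 4*J*U))
(x(-130, 21) + m(-175, -218))*(-30838 + f) = (21 - 218*(5 - 218 + 4*(-175)*(-218)))*(-30838 - 16611) = (21 - 218*(5 - 218 + 152600))*(-47449) = (21 - 218*152387)*(-47449) = (21 - 33220366)*(-47449) = -33220345*(-47449) = 1576272149905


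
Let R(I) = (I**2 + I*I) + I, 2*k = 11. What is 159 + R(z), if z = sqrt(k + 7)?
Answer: 184 + 5*sqrt(2)/2 ≈ 187.54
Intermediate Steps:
k = 11/2 (k = (1/2)*11 = 11/2 ≈ 5.5000)
z = 5*sqrt(2)/2 (z = sqrt(11/2 + 7) = sqrt(25/2) = 5*sqrt(2)/2 ≈ 3.5355)
R(I) = I + 2*I**2 (R(I) = (I**2 + I**2) + I = 2*I**2 + I = I + 2*I**2)
159 + R(z) = 159 + (5*sqrt(2)/2)*(1 + 2*(5*sqrt(2)/2)) = 159 + (5*sqrt(2)/2)*(1 + 5*sqrt(2)) = 159 + 5*sqrt(2)*(1 + 5*sqrt(2))/2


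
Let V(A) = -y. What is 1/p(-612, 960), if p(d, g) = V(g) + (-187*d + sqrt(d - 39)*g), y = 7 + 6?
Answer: 114431/13694415361 - 960*I*sqrt(651)/13694415361 ≈ 8.356e-6 - 1.7886e-6*I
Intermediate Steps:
y = 13
V(A) = -13 (V(A) = -1*13 = -13)
p(d, g) = -13 - 187*d + g*sqrt(-39 + d) (p(d, g) = -13 + (-187*d + sqrt(d - 39)*g) = -13 + (-187*d + sqrt(-39 + d)*g) = -13 + (-187*d + g*sqrt(-39 + d)) = -13 - 187*d + g*sqrt(-39 + d))
1/p(-612, 960) = 1/(-13 - 187*(-612) + 960*sqrt(-39 - 612)) = 1/(-13 + 114444 + 960*sqrt(-651)) = 1/(-13 + 114444 + 960*(I*sqrt(651))) = 1/(-13 + 114444 + 960*I*sqrt(651)) = 1/(114431 + 960*I*sqrt(651))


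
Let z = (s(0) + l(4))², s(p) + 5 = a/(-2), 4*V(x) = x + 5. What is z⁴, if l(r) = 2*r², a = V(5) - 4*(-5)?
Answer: 248155780267521/65536 ≈ 3.7866e+9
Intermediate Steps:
V(x) = 5/4 + x/4 (V(x) = (x + 5)/4 = (5 + x)/4 = 5/4 + x/4)
a = 45/2 (a = (5/4 + (¼)*5) - 4*(-5) = (5/4 + 5/4) + 20 = 5/2 + 20 = 45/2 ≈ 22.500)
s(p) = -65/4 (s(p) = -5 + (45/2)/(-2) = -5 + (45/2)*(-½) = -5 - 45/4 = -65/4)
z = 3969/16 (z = (-65/4 + 2*4²)² = (-65/4 + 2*16)² = (-65/4 + 32)² = (63/4)² = 3969/16 ≈ 248.06)
z⁴ = (3969/16)⁴ = 248155780267521/65536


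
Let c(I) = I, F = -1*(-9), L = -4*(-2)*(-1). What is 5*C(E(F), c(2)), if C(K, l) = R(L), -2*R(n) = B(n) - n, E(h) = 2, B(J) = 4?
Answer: -30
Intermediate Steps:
L = -8 (L = 8*(-1) = -8)
F = 9
R(n) = -2 + n/2 (R(n) = -(4 - n)/2 = -2 + n/2)
C(K, l) = -6 (C(K, l) = -2 + (½)*(-8) = -2 - 4 = -6)
5*C(E(F), c(2)) = 5*(-6) = -30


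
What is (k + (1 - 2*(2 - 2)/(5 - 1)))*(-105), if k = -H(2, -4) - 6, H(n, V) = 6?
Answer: 1155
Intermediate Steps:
k = -12 (k = -1*6 - 6 = -6 - 6 = -12)
(k + (1 - 2*(2 - 2)/(5 - 1)))*(-105) = (-12 + (1 - 2*(2 - 2)/(5 - 1)))*(-105) = (-12 + (1 - 0/4))*(-105) = (-12 + (1 - 2*0))*(-105) = (-12 + (1 + 0))*(-105) = (-12 + 1)*(-105) = -11*(-105) = 1155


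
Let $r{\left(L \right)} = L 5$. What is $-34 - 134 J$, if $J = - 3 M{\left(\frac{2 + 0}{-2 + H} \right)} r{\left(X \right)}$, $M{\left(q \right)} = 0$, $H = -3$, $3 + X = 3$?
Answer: $-34$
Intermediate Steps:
$X = 0$ ($X = -3 + 3 = 0$)
$r{\left(L \right)} = 5 L$
$J = 0$ ($J = \left(-3\right) 0 \cdot 5 \cdot 0 = 0 \cdot 0 = 0$)
$-34 - 134 J = -34 - 0 = -34 + 0 = -34$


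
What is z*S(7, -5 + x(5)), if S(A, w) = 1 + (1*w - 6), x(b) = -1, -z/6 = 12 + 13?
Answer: 1650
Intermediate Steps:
z = -150 (z = -6*(12 + 13) = -6*25 = -150)
S(A, w) = -5 + w (S(A, w) = 1 + (w - 6) = 1 + (-6 + w) = -5 + w)
z*S(7, -5 + x(5)) = -150*(-5 + (-5 - 1)) = -150*(-5 - 6) = -150*(-11) = 1650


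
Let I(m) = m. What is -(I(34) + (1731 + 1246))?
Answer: -3011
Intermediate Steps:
-(I(34) + (1731 + 1246)) = -(34 + (1731 + 1246)) = -(34 + 2977) = -1*3011 = -3011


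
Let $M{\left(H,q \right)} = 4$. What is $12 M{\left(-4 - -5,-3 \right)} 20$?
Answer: $960$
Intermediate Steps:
$12 M{\left(-4 - -5,-3 \right)} 20 = 12 \cdot 4 \cdot 20 = 48 \cdot 20 = 960$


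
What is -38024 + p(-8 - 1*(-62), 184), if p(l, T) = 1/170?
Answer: -6464079/170 ≈ -38024.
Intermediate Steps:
p(l, T) = 1/170
-38024 + p(-8 - 1*(-62), 184) = -38024 + 1/170 = -6464079/170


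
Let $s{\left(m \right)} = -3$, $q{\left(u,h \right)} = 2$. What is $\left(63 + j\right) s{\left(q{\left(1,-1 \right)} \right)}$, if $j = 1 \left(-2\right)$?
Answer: $-183$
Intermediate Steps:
$j = -2$
$\left(63 + j\right) s{\left(q{\left(1,-1 \right)} \right)} = \left(63 - 2\right) \left(-3\right) = 61 \left(-3\right) = -183$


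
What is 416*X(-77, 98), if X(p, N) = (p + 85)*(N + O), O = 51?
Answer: 495872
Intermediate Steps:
X(p, N) = (51 + N)*(85 + p) (X(p, N) = (p + 85)*(N + 51) = (85 + p)*(51 + N) = (51 + N)*(85 + p))
416*X(-77, 98) = 416*(4335 + 51*(-77) + 85*98 + 98*(-77)) = 416*(4335 - 3927 + 8330 - 7546) = 416*1192 = 495872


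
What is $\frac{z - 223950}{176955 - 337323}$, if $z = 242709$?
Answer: $- \frac{481}{4112} \approx -0.11697$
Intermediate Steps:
$\frac{z - 223950}{176955 - 337323} = \frac{242709 - 223950}{176955 - 337323} = \frac{18759}{-160368} = 18759 \left(- \frac{1}{160368}\right) = - \frac{481}{4112}$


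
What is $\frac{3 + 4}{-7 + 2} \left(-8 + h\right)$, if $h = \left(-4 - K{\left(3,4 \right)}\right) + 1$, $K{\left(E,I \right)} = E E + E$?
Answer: $\frac{161}{5} \approx 32.2$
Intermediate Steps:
$K{\left(E,I \right)} = E + E^{2}$ ($K{\left(E,I \right)} = E^{2} + E = E + E^{2}$)
$h = -15$ ($h = \left(-4 - 3 \left(1 + 3\right)\right) + 1 = \left(-4 - 3 \cdot 4\right) + 1 = \left(-4 - 12\right) + 1 = -16 + 1 = -15$)
$\frac{3 + 4}{-7 + 2} \left(-8 + h\right) = \frac{3 + 4}{-7 + 2} \left(-8 - 15\right) = \frac{7}{-5} \left(-23\right) = 7 \left(- \frac{1}{5}\right) \left(-23\right) = \left(- \frac{7}{5}\right) \left(-23\right) = \frac{161}{5}$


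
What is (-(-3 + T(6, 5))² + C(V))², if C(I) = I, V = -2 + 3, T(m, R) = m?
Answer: 64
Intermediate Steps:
V = 1
(-(-3 + T(6, 5))² + C(V))² = (-(-3 + 6)² + 1)² = (-1*3² + 1)² = (-1*9 + 1)² = (-9 + 1)² = (-8)² = 64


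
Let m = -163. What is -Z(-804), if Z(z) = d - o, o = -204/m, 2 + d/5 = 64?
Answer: -50326/163 ≈ -308.75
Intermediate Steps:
d = 310 (d = -10 + 5*64 = -10 + 320 = 310)
o = 204/163 (o = -204/(-163) = -204*(-1/163) = 204/163 ≈ 1.2515)
Z(z) = 50326/163 (Z(z) = 310 - 1*204/163 = 310 - 204/163 = 50326/163)
-Z(-804) = -1*50326/163 = -50326/163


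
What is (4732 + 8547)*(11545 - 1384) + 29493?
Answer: 134957412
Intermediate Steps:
(4732 + 8547)*(11545 - 1384) + 29493 = 13279*10161 + 29493 = 134927919 + 29493 = 134957412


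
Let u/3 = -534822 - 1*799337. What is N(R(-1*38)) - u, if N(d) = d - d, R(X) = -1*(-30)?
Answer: 4002477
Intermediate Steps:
u = -4002477 (u = 3*(-534822 - 1*799337) = 3*(-534822 - 799337) = 3*(-1334159) = -4002477)
R(X) = 30
N(d) = 0
N(R(-1*38)) - u = 0 - 1*(-4002477) = 0 + 4002477 = 4002477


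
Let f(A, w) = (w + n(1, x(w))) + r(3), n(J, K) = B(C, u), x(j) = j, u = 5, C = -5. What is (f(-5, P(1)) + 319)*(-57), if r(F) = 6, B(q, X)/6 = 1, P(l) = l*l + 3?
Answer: -19095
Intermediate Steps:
P(l) = 3 + l² (P(l) = l² + 3 = 3 + l²)
B(q, X) = 6 (B(q, X) = 6*1 = 6)
n(J, K) = 6
f(A, w) = 12 + w (f(A, w) = (w + 6) + 6 = (6 + w) + 6 = 12 + w)
(f(-5, P(1)) + 319)*(-57) = ((12 + (3 + 1²)) + 319)*(-57) = ((12 + (3 + 1)) + 319)*(-57) = ((12 + 4) + 319)*(-57) = (16 + 319)*(-57) = 335*(-57) = -19095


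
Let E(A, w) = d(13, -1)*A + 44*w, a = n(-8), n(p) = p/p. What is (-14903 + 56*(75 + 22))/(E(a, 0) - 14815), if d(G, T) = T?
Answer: 9471/14816 ≈ 0.63924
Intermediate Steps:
n(p) = 1
a = 1
E(A, w) = -A + 44*w
(-14903 + 56*(75 + 22))/(E(a, 0) - 14815) = (-14903 + 56*(75 + 22))/((-1*1 + 44*0) - 14815) = (-14903 + 56*97)/((-1 + 0) - 14815) = (-14903 + 5432)/(-1 - 14815) = -9471/(-14816) = -9471*(-1/14816) = 9471/14816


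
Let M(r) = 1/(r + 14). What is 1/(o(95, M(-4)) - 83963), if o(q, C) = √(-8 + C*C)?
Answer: -493900/41469325747 - 10*I*√799/704978537699 ≈ -1.191e-5 - 4.0096e-10*I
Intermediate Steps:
M(r) = 1/(14 + r)
o(q, C) = √(-8 + C²)
1/(o(95, M(-4)) - 83963) = 1/(√(-8 + (1/(14 - 4))²) - 83963) = 1/(√(-8 + (1/10)²) - 83963) = 1/(√(-8 + (⅒)²) - 83963) = 1/(√(-8 + 1/100) - 83963) = 1/(√(-799/100) - 83963) = 1/(I*√799/10 - 83963) = 1/(-83963 + I*√799/10)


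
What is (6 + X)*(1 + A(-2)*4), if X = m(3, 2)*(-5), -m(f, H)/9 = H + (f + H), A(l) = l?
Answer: -2247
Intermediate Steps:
m(f, H) = -18*H - 9*f (m(f, H) = -9*(H + (f + H)) = -9*(H + (H + f)) = -9*(f + 2*H) = -18*H - 9*f)
X = 315 (X = (-18*2 - 9*3)*(-5) = (-36 - 27)*(-5) = -63*(-5) = 315)
(6 + X)*(1 + A(-2)*4) = (6 + 315)*(1 - 2*4) = 321*(1 - 8) = 321*(-7) = -2247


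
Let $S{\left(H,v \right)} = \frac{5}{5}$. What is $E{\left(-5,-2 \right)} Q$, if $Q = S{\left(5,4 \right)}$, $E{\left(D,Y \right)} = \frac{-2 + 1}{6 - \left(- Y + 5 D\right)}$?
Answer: $- \frac{1}{29} \approx -0.034483$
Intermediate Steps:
$S{\left(H,v \right)} = 1$ ($S{\left(H,v \right)} = 5 \cdot \frac{1}{5} = 1$)
$E{\left(D,Y \right)} = - \frac{1}{6 + Y - 5 D}$
$Q = 1$
$E{\left(-5,-2 \right)} Q = \frac{1}{-6 - -2 + 5 \left(-5\right)} 1 = \frac{1}{-6 + 2 - 25} \cdot 1 = \frac{1}{-29} \cdot 1 = \left(- \frac{1}{29}\right) 1 = - \frac{1}{29}$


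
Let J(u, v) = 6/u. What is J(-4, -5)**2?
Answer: 9/4 ≈ 2.2500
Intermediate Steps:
J(-4, -5)**2 = (6/(-4))**2 = (6*(-1/4))**2 = (-3/2)**2 = 9/4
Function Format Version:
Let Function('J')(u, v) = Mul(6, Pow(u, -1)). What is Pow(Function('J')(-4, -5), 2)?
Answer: Rational(9, 4) ≈ 2.2500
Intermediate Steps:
Pow(Function('J')(-4, -5), 2) = Pow(Mul(6, Pow(-4, -1)), 2) = Pow(Mul(6, Rational(-1, 4)), 2) = Pow(Rational(-3, 2), 2) = Rational(9, 4)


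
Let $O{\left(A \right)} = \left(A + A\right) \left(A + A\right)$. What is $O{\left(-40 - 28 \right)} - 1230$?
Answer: $17266$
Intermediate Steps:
$O{\left(A \right)} = 4 A^{2}$ ($O{\left(A \right)} = 2 A 2 A = 4 A^{2}$)
$O{\left(-40 - 28 \right)} - 1230 = 4 \left(-40 - 28\right)^{2} - 1230 = 4 \left(-68\right)^{2} - 1230 = 4 \cdot 4624 - 1230 = 18496 - 1230 = 17266$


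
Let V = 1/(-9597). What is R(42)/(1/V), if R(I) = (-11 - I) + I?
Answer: 11/9597 ≈ 0.0011462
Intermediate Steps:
V = -1/9597 ≈ -0.00010420
R(I) = -11
R(42)/(1/V) = -11/(1/(-1/9597)) = -11/(-9597) = -11*(-1/9597) = 11/9597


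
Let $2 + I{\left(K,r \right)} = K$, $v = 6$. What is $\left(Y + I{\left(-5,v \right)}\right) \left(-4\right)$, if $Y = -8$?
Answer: $60$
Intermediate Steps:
$I{\left(K,r \right)} = -2 + K$
$\left(Y + I{\left(-5,v \right)}\right) \left(-4\right) = \left(-8 - 7\right) \left(-4\right) = \left(-15\right) \left(-4\right) = 60$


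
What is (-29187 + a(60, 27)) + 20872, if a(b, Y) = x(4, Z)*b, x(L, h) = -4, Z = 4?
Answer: -8555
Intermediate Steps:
a(b, Y) = -4*b
(-29187 + a(60, 27)) + 20872 = (-29187 - 4*60) + 20872 = (-29187 - 240) + 20872 = -29427 + 20872 = -8555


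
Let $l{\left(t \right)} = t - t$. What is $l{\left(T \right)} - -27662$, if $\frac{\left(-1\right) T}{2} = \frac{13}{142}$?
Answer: $27662$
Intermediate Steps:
$T = - \frac{13}{71}$ ($T = - 2 \cdot \frac{13}{142} = - 2 \cdot 13 \cdot \frac{1}{142} = \left(-2\right) \frac{13}{142} = - \frac{13}{71} \approx -0.1831$)
$l{\left(t \right)} = 0$
$l{\left(T \right)} - -27662 = 0 - -27662 = 0 + 27662 = 27662$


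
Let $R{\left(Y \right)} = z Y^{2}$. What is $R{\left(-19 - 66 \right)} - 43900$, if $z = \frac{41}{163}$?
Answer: $- \frac{6859475}{163} \approx -42083.0$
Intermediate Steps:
$z = \frac{41}{163}$ ($z = 41 \cdot \frac{1}{163} = \frac{41}{163} \approx 0.25153$)
$R{\left(Y \right)} = \frac{41 Y^{2}}{163}$
$R{\left(-19 - 66 \right)} - 43900 = \frac{41 \left(-19 - 66\right)^{2}}{163} - 43900 = \frac{41 \left(-85\right)^{2}}{163} - 43900 = \frac{41}{163} \cdot 7225 - 43900 = \frac{296225}{163} - 43900 = - \frac{6859475}{163}$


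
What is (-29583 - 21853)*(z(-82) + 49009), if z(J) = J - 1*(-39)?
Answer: -2518615176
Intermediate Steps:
z(J) = 39 + J (z(J) = J + 39 = 39 + J)
(-29583 - 21853)*(z(-82) + 49009) = (-29583 - 21853)*((39 - 82) + 49009) = -51436*(-43 + 49009) = -51436*48966 = -2518615176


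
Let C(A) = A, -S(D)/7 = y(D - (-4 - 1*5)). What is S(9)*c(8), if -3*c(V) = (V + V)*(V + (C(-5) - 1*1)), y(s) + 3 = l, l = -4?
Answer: -1568/3 ≈ -522.67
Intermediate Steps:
y(s) = -7 (y(s) = -3 - 4 = -7)
S(D) = 49 (S(D) = -7*(-7) = 49)
c(V) = -2*V*(-6 + V)/3 (c(V) = -(V + V)*(V + (-5 - 1*1))/3 = -2*V*(V + (-5 - 1))/3 = -2*V*(V - 6)/3 = -2*V*(-6 + V)/3)
S(9)*c(8) = 49*((⅔)*8*(6 - 1*8)) = 49*((⅔)*8*(6 - 8)) = 49*((⅔)*8*(-2)) = 49*(-32/3) = -1568/3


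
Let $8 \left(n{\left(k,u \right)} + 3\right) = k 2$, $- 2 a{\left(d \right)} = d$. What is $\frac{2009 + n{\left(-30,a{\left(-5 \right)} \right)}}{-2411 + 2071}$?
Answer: $- \frac{3997}{680} \approx -5.8779$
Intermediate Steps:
$a{\left(d \right)} = - \frac{d}{2}$
$n{\left(k,u \right)} = -3 + \frac{k}{4}$ ($n{\left(k,u \right)} = -3 + \frac{k 2}{8} = -3 + \frac{2 k}{8} = -3 + \frac{k}{4}$)
$\frac{2009 + n{\left(-30,a{\left(-5 \right)} \right)}}{-2411 + 2071} = \frac{2009 + \left(-3 + \frac{1}{4} \left(-30\right)\right)}{-2411 + 2071} = \frac{2009 - \frac{21}{2}}{-340} = \left(2009 - \frac{21}{2}\right) \left(- \frac{1}{340}\right) = \frac{3997}{2} \left(- \frac{1}{340}\right) = - \frac{3997}{680}$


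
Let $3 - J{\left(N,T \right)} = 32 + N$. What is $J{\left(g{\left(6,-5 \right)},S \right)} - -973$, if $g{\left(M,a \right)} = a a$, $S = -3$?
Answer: $919$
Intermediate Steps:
$g{\left(M,a \right)} = a^{2}$
$J{\left(N,T \right)} = -29 - N$ ($J{\left(N,T \right)} = 3 - \left(32 + N\right) = -29 - N$)
$J{\left(g{\left(6,-5 \right)},S \right)} - -973 = \left(-29 - \left(-5\right)^{2}\right) - -973 = \left(-29 - 25\right) + 973 = -54 + 973 = 919$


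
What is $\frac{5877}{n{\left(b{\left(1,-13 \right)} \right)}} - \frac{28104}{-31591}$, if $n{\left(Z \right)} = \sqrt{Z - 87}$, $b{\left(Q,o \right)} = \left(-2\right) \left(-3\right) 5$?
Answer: $\frac{28104}{31591} - \frac{1959 i \sqrt{57}}{19} \approx 0.88962 - 778.43 i$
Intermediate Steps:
$b{\left(Q,o \right)} = 30$ ($b{\left(Q,o \right)} = 6 \cdot 5 = 30$)
$n{\left(Z \right)} = \sqrt{-87 + Z}$
$\frac{5877}{n{\left(b{\left(1,-13 \right)} \right)}} - \frac{28104}{-31591} = \frac{5877}{\sqrt{-87 + 30}} - \frac{28104}{-31591} = \frac{5877}{\sqrt{-57}} - - \frac{28104}{31591} = \frac{5877}{i \sqrt{57}} + \frac{28104}{31591} = 5877 \left(- \frac{i \sqrt{57}}{57}\right) + \frac{28104}{31591} = - \frac{1959 i \sqrt{57}}{19} + \frac{28104}{31591} = \frac{28104}{31591} - \frac{1959 i \sqrt{57}}{19}$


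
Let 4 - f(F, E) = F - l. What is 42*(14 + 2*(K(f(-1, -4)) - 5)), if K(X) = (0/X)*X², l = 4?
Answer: 168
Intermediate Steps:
f(F, E) = 8 - F (f(F, E) = 4 - (F - 1*4) = 4 - (F - 4) = 4 - (-4 + F) = 4 + (4 - F) = 8 - F)
K(X) = 0 (K(X) = 0*X² = 0)
42*(14 + 2*(K(f(-1, -4)) - 5)) = 42*(14 + 2*(0 - 5)) = 42*(14 + 2*(-5)) = 42*(14 - 10) = 42*4 = 168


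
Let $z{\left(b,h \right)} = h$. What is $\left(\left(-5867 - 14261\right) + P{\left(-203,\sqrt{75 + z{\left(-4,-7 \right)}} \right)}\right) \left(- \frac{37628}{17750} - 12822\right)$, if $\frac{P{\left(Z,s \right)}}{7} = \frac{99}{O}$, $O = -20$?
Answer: $\frac{11473965687548}{44375} \approx 2.5857 \cdot 10^{8}$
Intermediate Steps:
$P{\left(Z,s \right)} = - \frac{693}{20}$ ($P{\left(Z,s \right)} = 7 \frac{99}{-20} = 7 \cdot 99 \left(- \frac{1}{20}\right) = 7 \left(- \frac{99}{20}\right) = - \frac{693}{20}$)
$\left(\left(-5867 - 14261\right) + P{\left(-203,\sqrt{75 + z{\left(-4,-7 \right)}} \right)}\right) \left(- \frac{37628}{17750} - 12822\right) = \left(\left(-5867 - 14261\right) - \frac{693}{20}\right) \left(- \frac{37628}{17750} - 12822\right) = \left(\left(-5867 - 14261\right) - \frac{693}{20}\right) \left(\left(-37628\right) \frac{1}{17750} - 12822\right) = \left(-20128 - \frac{693}{20}\right) \left(- \frac{18814}{8875} - 12822\right) = \left(- \frac{403253}{20}\right) \left(- \frac{113814064}{8875}\right) = \frac{11473965687548}{44375}$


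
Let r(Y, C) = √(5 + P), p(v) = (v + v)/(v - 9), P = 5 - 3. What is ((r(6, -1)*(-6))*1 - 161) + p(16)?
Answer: -1095/7 - 6*√7 ≈ -172.30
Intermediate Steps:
P = 2
p(v) = 2*v/(-9 + v) (p(v) = (2*v)/(-9 + v) = 2*v/(-9 + v))
r(Y, C) = √7 (r(Y, C) = √(5 + 2) = √7)
((r(6, -1)*(-6))*1 - 161) + p(16) = ((√7*(-6))*1 - 161) + 2*16/(-9 + 16) = (-6*√7*1 - 161) + 2*16/7 = (-6*√7 - 161) + 2*16*(⅐) = (-161 - 6*√7) + 32/7 = -1095/7 - 6*√7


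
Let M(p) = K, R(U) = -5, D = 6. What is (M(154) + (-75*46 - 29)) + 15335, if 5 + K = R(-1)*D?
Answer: 11821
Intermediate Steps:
K = -35 (K = -5 - 5*6 = -5 - 30 = -35)
M(p) = -35
(M(154) + (-75*46 - 29)) + 15335 = (-35 + (-75*46 - 29)) + 15335 = (-35 + (-3450 - 29)) + 15335 = (-35 - 3479) + 15335 = -3514 + 15335 = 11821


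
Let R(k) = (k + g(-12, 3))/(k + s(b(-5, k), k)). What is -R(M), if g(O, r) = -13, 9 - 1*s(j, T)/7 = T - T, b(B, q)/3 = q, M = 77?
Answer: -16/35 ≈ -0.45714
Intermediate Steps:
b(B, q) = 3*q
s(j, T) = 63 (s(j, T) = 63 - 7*(T - T) = 63 - 7*0 = 63 + 0 = 63)
R(k) = (-13 + k)/(63 + k) (R(k) = (k - 13)/(k + 63) = (-13 + k)/(63 + k))
-R(M) = -(-13 + 77)/(63 + 77) = -64/140 = -1*16/35 = -16/35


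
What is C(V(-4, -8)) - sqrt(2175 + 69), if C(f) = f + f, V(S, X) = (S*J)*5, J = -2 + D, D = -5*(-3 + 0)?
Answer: -520 - 2*sqrt(561) ≈ -567.37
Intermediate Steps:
D = 15 (D = -5*(-3) = 15)
J = 13 (J = -2 + 15 = 13)
V(S, X) = 65*S (V(S, X) = (S*13)*5 = (13*S)*5 = 65*S)
C(f) = 2*f
C(V(-4, -8)) - sqrt(2175 + 69) = 2*(65*(-4)) - sqrt(2175 + 69) = 2*(-260) - sqrt(2244) = -520 - 2*sqrt(561)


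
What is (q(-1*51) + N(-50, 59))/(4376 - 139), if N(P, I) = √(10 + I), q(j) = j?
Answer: -51/4237 + √69/4237 ≈ -0.010076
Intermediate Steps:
(q(-1*51) + N(-50, 59))/(4376 - 139) = (-1*51 + √(10 + 59))/(4376 - 139) = (-51 + √69)/4237 = (-51 + √69)*(1/4237) = -51/4237 + √69/4237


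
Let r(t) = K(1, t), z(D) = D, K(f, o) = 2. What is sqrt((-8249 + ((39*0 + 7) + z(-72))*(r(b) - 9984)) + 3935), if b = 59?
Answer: 2*sqrt(161129) ≈ 802.82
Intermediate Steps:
r(t) = 2
sqrt((-8249 + ((39*0 + 7) + z(-72))*(r(b) - 9984)) + 3935) = sqrt((-8249 + ((39*0 + 7) - 72)*(2 - 9984)) + 3935) = sqrt((-8249 + ((0 + 7) - 72)*(-9982)) + 3935) = sqrt((-8249 + (7 - 72)*(-9982)) + 3935) = sqrt((-8249 - 65*(-9982)) + 3935) = sqrt((-8249 + 648830) + 3935) = sqrt(640581 + 3935) = sqrt(644516) = 2*sqrt(161129)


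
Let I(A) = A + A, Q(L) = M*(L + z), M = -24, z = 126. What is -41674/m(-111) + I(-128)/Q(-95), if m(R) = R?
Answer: 431026/1147 ≈ 375.79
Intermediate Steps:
Q(L) = -3024 - 24*L (Q(L) = -24*(L + 126) = -24*(126 + L) = -3024 - 24*L)
I(A) = 2*A
-41674/m(-111) + I(-128)/Q(-95) = -41674/(-111) + (2*(-128))/(-3024 - 24*(-95)) = -41674*(-1/111) - 256/(-3024 + 2280) = 41674/111 - 256/(-744) = 41674/111 - 256*(-1/744) = 41674/111 + 32/93 = 431026/1147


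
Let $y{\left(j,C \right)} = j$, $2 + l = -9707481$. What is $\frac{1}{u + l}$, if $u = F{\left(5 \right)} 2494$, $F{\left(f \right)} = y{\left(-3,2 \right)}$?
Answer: $- \frac{1}{9714965} \approx -1.0293 \cdot 10^{-7}$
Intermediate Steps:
$l = -9707483$ ($l = -2 - 9707481 = -9707483$)
$F{\left(f \right)} = -3$
$u = -7482$ ($u = \left(-3\right) 2494 = -7482$)
$\frac{1}{u + l} = \frac{1}{-7482 - 9707483} = \frac{1}{-9714965} = - \frac{1}{9714965}$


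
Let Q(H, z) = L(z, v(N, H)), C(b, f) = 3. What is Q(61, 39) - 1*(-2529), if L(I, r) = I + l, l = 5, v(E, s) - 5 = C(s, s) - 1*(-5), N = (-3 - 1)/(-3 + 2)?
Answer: 2573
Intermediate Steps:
N = 4 (N = -4/(-1) = -4*(-1) = 4)
v(E, s) = 13 (v(E, s) = 5 + (3 - 1*(-5)) = 5 + (3 + 5) = 5 + 8 = 13)
L(I, r) = 5 + I (L(I, r) = I + 5 = 5 + I)
Q(H, z) = 5 + z
Q(61, 39) - 1*(-2529) = (5 + 39) - 1*(-2529) = 44 + 2529 = 2573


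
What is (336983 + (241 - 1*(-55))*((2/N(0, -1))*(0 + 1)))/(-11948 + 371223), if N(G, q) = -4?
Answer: 67367/71855 ≈ 0.93754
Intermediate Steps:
(336983 + (241 - 1*(-55))*((2/N(0, -1))*(0 + 1)))/(-11948 + 371223) = (336983 + (241 - 1*(-55))*((2/(-4))*(0 + 1)))/(-11948 + 371223) = (336983 + (241 + 55)*((2*(-1/4))*1))/359275 = (336983 + 296*(-1/2*1))*(1/359275) = (336983 + 296*(-1/2))*(1/359275) = (336983 - 148)*(1/359275) = 336835*(1/359275) = 67367/71855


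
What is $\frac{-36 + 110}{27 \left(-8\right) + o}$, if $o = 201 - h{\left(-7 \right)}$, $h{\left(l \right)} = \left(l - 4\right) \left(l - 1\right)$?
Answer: $- \frac{74}{103} \approx -0.71845$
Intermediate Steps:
$h{\left(l \right)} = \left(-1 + l\right) \left(-4 + l\right)$ ($h{\left(l \right)} = \left(-4 + l\right) \left(-1 + l\right) = \left(-1 + l\right) \left(-4 + l\right)$)
$o = 113$ ($o = 201 - \left(4 + \left(-7\right)^{2} - -35\right) = 201 - \left(4 + 49 + 35\right) = 201 - 88 = 113$)
$\frac{-36 + 110}{27 \left(-8\right) + o} = \frac{-36 + 110}{27 \left(-8\right) + 113} = \frac{74}{-216 + 113} = \frac{74}{-103} = 74 \left(- \frac{1}{103}\right) = - \frac{74}{103}$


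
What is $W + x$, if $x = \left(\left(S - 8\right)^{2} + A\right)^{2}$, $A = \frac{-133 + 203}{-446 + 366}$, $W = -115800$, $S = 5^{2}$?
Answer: $- \frac{2098175}{64} \approx -32784.0$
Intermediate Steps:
$S = 25$
$A = - \frac{7}{8}$ ($A = \frac{70}{-80} = 70 \left(- \frac{1}{80}\right) = - \frac{7}{8} \approx -0.875$)
$x = \frac{5313025}{64}$ ($x = \left(\left(25 - 8\right)^{2} - \frac{7}{8}\right)^{2} = \left(17^{2} - \frac{7}{8}\right)^{2} = \left(289 - \frac{7}{8}\right)^{2} = \left(\frac{2305}{8}\right)^{2} = \frac{5313025}{64} \approx 83016.0$)
$W + x = -115800 + \frac{5313025}{64} = - \frac{2098175}{64}$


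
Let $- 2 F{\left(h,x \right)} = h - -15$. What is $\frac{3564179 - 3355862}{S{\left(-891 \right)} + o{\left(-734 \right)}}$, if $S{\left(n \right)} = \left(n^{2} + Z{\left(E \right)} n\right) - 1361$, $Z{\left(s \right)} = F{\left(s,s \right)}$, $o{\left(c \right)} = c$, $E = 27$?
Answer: $\frac{208317}{810497} \approx 0.25702$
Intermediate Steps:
$F{\left(h,x \right)} = - \frac{15}{2} - \frac{h}{2}$ ($F{\left(h,x \right)} = - \frac{h - -15}{2} = - \frac{h + 15}{2} = - \frac{15 + h}{2} = - \frac{15}{2} - \frac{h}{2}$)
$Z{\left(s \right)} = - \frac{15}{2} - \frac{s}{2}$
$S{\left(n \right)} = -1361 + n^{2} - 21 n$ ($S{\left(n \right)} = \left(n^{2} + \left(- \frac{15}{2} - \frac{27}{2}\right) n\right) - 1361 = \left(n^{2} - 21 n\right) - 1361 = -1361 + n^{2} - 21 n$)
$\frac{3564179 - 3355862}{S{\left(-891 \right)} + o{\left(-734 \right)}} = \frac{3564179 - 3355862}{\left(-1361 + \left(-891\right)^{2} - -18711\right) - 734} = \frac{208317}{\left(-1361 + 793881 + 18711\right) - 734} = \frac{208317}{811231 - 734} = \frac{208317}{810497}$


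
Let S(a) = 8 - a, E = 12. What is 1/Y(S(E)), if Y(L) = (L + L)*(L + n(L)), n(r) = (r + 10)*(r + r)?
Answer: 1/416 ≈ 0.0024038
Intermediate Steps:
n(r) = 2*r*(10 + r) (n(r) = (10 + r)*(2*r) = 2*r*(10 + r))
Y(L) = 2*L*(L + 2*L*(10 + L)) (Y(L) = (L + L)*(L + 2*L*(10 + L)) = (2*L)*(L + 2*L*(10 + L)) = 2*L*(L + 2*L*(10 + L)))
1/Y(S(E)) = 1/((8 - 1*12)**2*(42 + 4*(8 - 1*12))) = 1/((8 - 12)**2*(42 + 4*(8 - 12))) = 1/((-4)**2*(42 + 4*(-4))) = 1/(16*(42 - 16)) = 1/(16*26) = 1/416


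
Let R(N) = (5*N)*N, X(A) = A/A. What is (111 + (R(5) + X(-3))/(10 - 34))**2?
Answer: 178929/16 ≈ 11183.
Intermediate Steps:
X(A) = 1
R(N) = 5*N**2
(111 + (R(5) + X(-3))/(10 - 34))**2 = (111 + (5*5**2 + 1)/(10 - 34))**2 = (111 + (5*25 + 1)/(-24))**2 = (111 + (125 + 1)*(-1/24))**2 = (111 + 126*(-1/24))**2 = (111 - 21/4)**2 = (423/4)**2 = 178929/16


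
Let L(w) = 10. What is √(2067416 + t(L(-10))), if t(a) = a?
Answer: 3*√229714 ≈ 1437.9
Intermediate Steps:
√(2067416 + t(L(-10))) = √(2067416 + 10) = √2067426 = 3*√229714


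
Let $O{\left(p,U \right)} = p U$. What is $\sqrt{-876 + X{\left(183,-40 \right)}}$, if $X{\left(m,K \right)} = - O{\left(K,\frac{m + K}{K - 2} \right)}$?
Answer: $\frac{2 i \sqrt{111594}}{21} \approx 31.815 i$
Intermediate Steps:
$O{\left(p,U \right)} = U p$
$X{\left(m,K \right)} = - \frac{K \left(K + m\right)}{-2 + K}$ ($X{\left(m,K \right)} = - \frac{m + K}{K - 2} K = - \frac{K + m}{-2 + K} K = - \frac{K \left(K + m\right)}{-2 + K}$)
$\sqrt{-876 + X{\left(183,-40 \right)}} = \sqrt{-876 - - \frac{40 \left(-40 + 183\right)}{-2 - 40}} = \sqrt{-876 - \left(-40\right) \frac{1}{-42} \cdot 143} = \sqrt{-876 - \left(-40\right) \left(- \frac{1}{42}\right) 143} = \sqrt{-876 - \frac{2860}{21}} = \sqrt{- \frac{21256}{21}} = \frac{2 i \sqrt{111594}}{21}$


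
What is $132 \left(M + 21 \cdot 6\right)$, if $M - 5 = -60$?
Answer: $9372$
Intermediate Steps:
$M = -55$ ($M = 5 - 60 = -55$)
$132 \left(M + 21 \cdot 6\right) = 132 \left(-55 + 21 \cdot 6\right) = 132 \left(-55 + 126\right) = 132 \cdot 71 = 9372$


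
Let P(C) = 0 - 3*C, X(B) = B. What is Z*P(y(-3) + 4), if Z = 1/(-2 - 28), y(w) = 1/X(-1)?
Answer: 3/10 ≈ 0.30000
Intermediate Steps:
y(w) = -1 (y(w) = 1/(-1) = -1)
P(C) = -3*C
Z = -1/30 (Z = 1/(-30) = -1/30 ≈ -0.033333)
Z*P(y(-3) + 4) = -(-1)*(-1 + 4)/10 = -(-1)*3/10 = -1/30*(-9) = 3/10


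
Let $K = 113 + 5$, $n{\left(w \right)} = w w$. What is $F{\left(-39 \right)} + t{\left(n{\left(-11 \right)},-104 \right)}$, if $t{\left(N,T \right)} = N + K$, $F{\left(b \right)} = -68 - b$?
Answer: $210$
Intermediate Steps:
$n{\left(w \right)} = w^{2}$
$K = 118$
$t{\left(N,T \right)} = 118 + N$ ($t{\left(N,T \right)} = N + 118 = 118 + N$)
$F{\left(-39 \right)} + t{\left(n{\left(-11 \right)},-104 \right)} = \left(-68 - -39\right) + \left(118 + \left(-11\right)^{2}\right) = \left(-68 + 39\right) + \left(118 + 121\right) = -29 + 239 = 210$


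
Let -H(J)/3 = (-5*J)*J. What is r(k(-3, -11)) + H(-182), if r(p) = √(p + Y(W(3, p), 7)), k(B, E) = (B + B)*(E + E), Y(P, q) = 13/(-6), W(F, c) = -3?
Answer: 496860 + √4674/6 ≈ 4.9687e+5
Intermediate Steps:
Y(P, q) = -13/6 (Y(P, q) = 13*(-⅙) = -13/6)
H(J) = 15*J² (H(J) = -3*(-5*J)*J = -(-15)*J² = 15*J²)
k(B, E) = 4*B*E (k(B, E) = (2*B)*(2*E) = 4*B*E)
r(p) = √(-13/6 + p) (r(p) = √(p - 13/6) = √(-13/6 + p))
r(k(-3, -11)) + H(-182) = √(-78 + 36*(4*(-3)*(-11)))/6 + 15*(-182)² = √(-78 + 36*132)/6 + 15*33124 = √(-78 + 4752)/6 + 496860 = √4674/6 + 496860 = 496860 + √4674/6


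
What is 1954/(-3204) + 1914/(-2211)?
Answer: -158375/107334 ≈ -1.4755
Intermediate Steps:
1954/(-3204) + 1914/(-2211) = 1954*(-1/3204) + 1914*(-1/2211) = -977/1602 - 58/67 = -158375/107334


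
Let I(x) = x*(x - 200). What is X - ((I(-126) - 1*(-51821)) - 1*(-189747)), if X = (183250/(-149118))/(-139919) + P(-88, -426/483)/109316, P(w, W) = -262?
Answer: -161164831231295212393/570204320168418 ≈ -2.8264e+5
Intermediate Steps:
I(x) = x*(-200 + x)
X = -1361612875201/570204320168418 (X = (183250/(-149118))/(-139919) - 262/109316 = (183250*(-1/149118))*(-1/139919) - 262*1/109316 = -91625/74559*(-1/139919) - 131/54658 = 91625/10432220721 - 131/54658 = -1361612875201/570204320168418 ≈ -0.0023879)
X - ((I(-126) - 1*(-51821)) - 1*(-189747)) = -1361612875201/570204320168418 - ((-126*(-200 - 126) - 1*(-51821)) - 1*(-189747)) = -1361612875201/570204320168418 - ((-126*(-326) + 51821) + 189747) = -1361612875201/570204320168418 - ((41076 + 51821) + 189747) = -1361612875201/570204320168418 - (92897 + 189747) = -1361612875201/570204320168418 - 1*282644 = -1361612875201/570204320168418 - 282644 = -161164831231295212393/570204320168418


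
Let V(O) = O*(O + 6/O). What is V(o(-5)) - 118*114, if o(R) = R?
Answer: -13421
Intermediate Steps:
V(o(-5)) - 118*114 = (6 + (-5)²) - 118*114 = (6 + 25) - 13452 = 31 - 13452 = -13421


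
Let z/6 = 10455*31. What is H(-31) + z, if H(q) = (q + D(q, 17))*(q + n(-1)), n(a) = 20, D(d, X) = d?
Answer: 1945312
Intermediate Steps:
z = 1944630 (z = 6*(10455*31) = 6*324105 = 1944630)
H(q) = 2*q*(20 + q) (H(q) = (q + q)*(q + 20) = (2*q)*(20 + q) = 2*q*(20 + q))
H(-31) + z = 2*(-31)*(20 - 31) + 1944630 = 2*(-31)*(-11) + 1944630 = 682 + 1944630 = 1945312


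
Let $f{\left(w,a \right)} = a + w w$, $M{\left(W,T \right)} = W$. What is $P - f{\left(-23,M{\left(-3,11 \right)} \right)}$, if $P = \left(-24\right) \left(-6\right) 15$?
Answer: $1634$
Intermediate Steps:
$f{\left(w,a \right)} = a + w^{2}$
$P = 2160$ ($P = 144 \cdot 15 = 2160$)
$P - f{\left(-23,M{\left(-3,11 \right)} \right)} = 2160 - \left(-3 + \left(-23\right)^{2}\right) = 2160 - \left(-3 + 529\right) = 2160 - 526 = 1634$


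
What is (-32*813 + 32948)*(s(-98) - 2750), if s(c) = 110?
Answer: -18300480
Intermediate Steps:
(-32*813 + 32948)*(s(-98) - 2750) = (-32*813 + 32948)*(110 - 2750) = (-26016 + 32948)*(-2640) = 6932*(-2640) = -18300480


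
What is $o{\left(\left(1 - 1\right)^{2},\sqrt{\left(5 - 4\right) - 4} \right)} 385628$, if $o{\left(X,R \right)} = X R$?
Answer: $0$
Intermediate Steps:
$o{\left(X,R \right)} = R X$
$o{\left(\left(1 - 1\right)^{2},\sqrt{\left(5 - 4\right) - 4} \right)} 385628 = \sqrt{\left(5 - 4\right) - 4} \left(1 - 1\right)^{2} \cdot 385628 = \sqrt{\left(5 - 4\right) - 4} \cdot 0^{2} \cdot 385628 = \sqrt{1 - 4} \cdot 0 \cdot 385628 = \sqrt{-3} \cdot 0 \cdot 385628 = i \sqrt{3} \cdot 0 \cdot 385628 = 0 \cdot 385628 = 0$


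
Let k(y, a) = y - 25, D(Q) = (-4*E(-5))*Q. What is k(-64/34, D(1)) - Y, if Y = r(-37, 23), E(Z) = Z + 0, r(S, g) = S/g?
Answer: -9882/391 ≈ -25.274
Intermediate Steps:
E(Z) = Z
D(Q) = 20*Q (D(Q) = (-4*(-5))*Q = 20*Q)
Y = -37/23 ≈ -1.6087
k(y, a) = -25 + y
k(-64/34, D(1)) - Y = (-25 - 64/34) - 1*(-37/23) = (-25 - 64*1/34) + 37/23 = (-25 - 32/17) + 37/23 = -457/17 + 37/23 = -9882/391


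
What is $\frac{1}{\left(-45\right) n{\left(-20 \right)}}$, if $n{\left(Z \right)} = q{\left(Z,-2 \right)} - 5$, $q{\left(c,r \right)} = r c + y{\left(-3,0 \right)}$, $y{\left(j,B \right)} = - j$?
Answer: $- \frac{1}{1710} \approx -0.0005848$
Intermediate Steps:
$q{\left(c,r \right)} = 3 + c r$ ($q{\left(c,r \right)} = r c - -3 = c r + 3 = 3 + c r$)
$n{\left(Z \right)} = -2 - 2 Z$ ($n{\left(Z \right)} = \left(3 + Z \left(-2\right)\right) - 5 = \left(3 - 2 Z\right) - 5 = -2 - 2 Z$)
$\frac{1}{\left(-45\right) n{\left(-20 \right)}} = \frac{1}{\left(-45\right) \left(-2 - -40\right)} = \frac{1}{\left(-45\right) \left(-2 + 40\right)} = \frac{1}{\left(-45\right) 38} = \frac{1}{-1710} = - \frac{1}{1710}$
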